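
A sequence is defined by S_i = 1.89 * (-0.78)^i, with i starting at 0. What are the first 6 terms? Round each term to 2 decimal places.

This is a geometric sequence.
i=0: S_0 = 1.89 * (-0.78)^0 = 1.89
i=1: S_1 = 1.89 * (-0.78)^1 ≈ -1.47
i=2: S_2 = 1.89 * (-0.78)^2 ≈ 1.15
i=3: S_3 = 1.89 * (-0.78)^3 ≈ -0.9
i=4: S_4 = 1.89 * (-0.78)^4 ≈ 0.7
i=5: S_5 = 1.89 * (-0.78)^5 ≈ -0.55
The first 6 terms are: [1.89, -1.47, 1.15, -0.9, 0.7, -0.55]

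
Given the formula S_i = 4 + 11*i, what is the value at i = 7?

S_7 = 4 + 11*7 = 4 + 77 = 81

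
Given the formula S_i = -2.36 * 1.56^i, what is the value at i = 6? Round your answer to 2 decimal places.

S_6 = -2.36 * 1.56^6 ≈ -2.36 * 14.4128 ≈ -34.01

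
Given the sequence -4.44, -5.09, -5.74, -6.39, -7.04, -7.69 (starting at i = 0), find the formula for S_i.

Check differences: -5.09 - -4.44 = -0.65
-5.74 - -5.09 = -0.65
Common difference d = -0.65.
First term a = -4.44.
Formula: S_i = -4.44 - 0.65*i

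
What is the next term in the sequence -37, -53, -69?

Differences: -53 - -37 = -16
This is an arithmetic sequence with common difference d = -16.
Next term = -69 + -16 = -85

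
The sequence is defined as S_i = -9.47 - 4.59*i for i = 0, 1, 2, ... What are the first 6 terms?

This is an arithmetic sequence.
i=0: S_0 = -9.47 + -4.59*0 = -9.47
i=1: S_1 = -9.47 + -4.59*1 = -14.06
i=2: S_2 = -9.47 + -4.59*2 = -18.65
i=3: S_3 = -9.47 + -4.59*3 = -23.24
i=4: S_4 = -9.47 + -4.59*4 = -27.83
i=5: S_5 = -9.47 + -4.59*5 = -32.42
The first 6 terms are: [-9.47, -14.06, -18.65, -23.24, -27.83, -32.42]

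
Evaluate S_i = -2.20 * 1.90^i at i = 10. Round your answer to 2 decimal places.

S_10 = -2.2 * 1.9^10 ≈ -2.2 * 613.1066 ≈ -1348.83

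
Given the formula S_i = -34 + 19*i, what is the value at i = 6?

S_6 = -34 + 19*6 = -34 + 114 = 80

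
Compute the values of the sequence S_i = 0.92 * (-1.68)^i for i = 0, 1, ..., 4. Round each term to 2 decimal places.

This is a geometric sequence.
i=0: S_0 = 0.92 * (-1.68)^0 = 0.92
i=1: S_1 = 0.92 * (-1.68)^1 ≈ -1.55
i=2: S_2 = 0.92 * (-1.68)^2 ≈ 2.6
i=3: S_3 = 0.92 * (-1.68)^3 ≈ -4.36
i=4: S_4 = 0.92 * (-1.68)^4 ≈ 7.33
The first 5 terms are: [0.92, -1.55, 2.6, -4.36, 7.33]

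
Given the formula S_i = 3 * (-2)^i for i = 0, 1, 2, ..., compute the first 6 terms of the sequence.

This is a geometric sequence.
i=0: S_0 = 3 * (-2)^0 = 3
i=1: S_1 = 3 * (-2)^1 = -6
i=2: S_2 = 3 * (-2)^2 = 12
i=3: S_3 = 3 * (-2)^3 = -24
i=4: S_4 = 3 * (-2)^4 = 48
i=5: S_5 = 3 * (-2)^5 = -96
The first 6 terms are: [3, -6, 12, -24, 48, -96]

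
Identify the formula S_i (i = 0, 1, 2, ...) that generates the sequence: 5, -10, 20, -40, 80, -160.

Check ratios: -10 / 5 = -2.0
Common ratio r = -2.
First term a = 5.
Formula: S_i = 5 * (-2)^i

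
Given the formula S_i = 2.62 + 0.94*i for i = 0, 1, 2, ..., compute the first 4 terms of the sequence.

This is an arithmetic sequence.
i=0: S_0 = 2.62 + 0.94*0 = 2.62
i=1: S_1 = 2.62 + 0.94*1 = 3.56
i=2: S_2 = 2.62 + 0.94*2 = 4.5
i=3: S_3 = 2.62 + 0.94*3 = 5.44
The first 4 terms are: [2.62, 3.56, 4.5, 5.44]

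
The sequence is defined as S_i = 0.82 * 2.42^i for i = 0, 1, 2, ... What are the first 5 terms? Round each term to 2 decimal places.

This is a geometric sequence.
i=0: S_0 = 0.82 * 2.42^0 = 0.82
i=1: S_1 = 0.82 * 2.42^1 ≈ 1.98
i=2: S_2 = 0.82 * 2.42^2 ≈ 4.8
i=3: S_3 = 0.82 * 2.42^3 ≈ 11.62
i=4: S_4 = 0.82 * 2.42^4 ≈ 28.12
The first 5 terms are: [0.82, 1.98, 4.8, 11.62, 28.12]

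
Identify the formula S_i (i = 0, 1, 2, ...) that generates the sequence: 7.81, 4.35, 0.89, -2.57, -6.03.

Check differences: 4.35 - 7.81 = -3.46
0.89 - 4.35 = -3.46
Common difference d = -3.46.
First term a = 7.81.
Formula: S_i = 7.81 - 3.46*i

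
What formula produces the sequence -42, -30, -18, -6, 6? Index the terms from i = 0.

Check differences: -30 - -42 = 12
-18 - -30 = 12
Common difference d = 12.
First term a = -42.
Formula: S_i = -42 + 12*i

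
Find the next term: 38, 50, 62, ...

Differences: 50 - 38 = 12
This is an arithmetic sequence with common difference d = 12.
Next term = 62 + 12 = 74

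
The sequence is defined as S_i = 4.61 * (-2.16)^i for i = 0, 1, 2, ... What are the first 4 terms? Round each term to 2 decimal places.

This is a geometric sequence.
i=0: S_0 = 4.61 * (-2.16)^0 = 4.61
i=1: S_1 = 4.61 * (-2.16)^1 ≈ -9.96
i=2: S_2 = 4.61 * (-2.16)^2 ≈ 21.51
i=3: S_3 = 4.61 * (-2.16)^3 ≈ -46.46
The first 4 terms are: [4.61, -9.96, 21.51, -46.46]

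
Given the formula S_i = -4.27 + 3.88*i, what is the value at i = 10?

S_10 = -4.27 + 3.88*10 = -4.27 + 38.8 = 34.53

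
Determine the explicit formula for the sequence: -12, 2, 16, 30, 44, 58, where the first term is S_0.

Check differences: 2 - -12 = 14
16 - 2 = 14
Common difference d = 14.
First term a = -12.
Formula: S_i = -12 + 14*i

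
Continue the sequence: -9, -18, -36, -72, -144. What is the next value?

Ratios: -18 / -9 = 2.0
This is a geometric sequence with common ratio r = 2.
Next term = -144 * 2 = -288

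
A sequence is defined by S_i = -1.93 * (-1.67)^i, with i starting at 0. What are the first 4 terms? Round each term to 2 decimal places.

This is a geometric sequence.
i=0: S_0 = -1.93 * (-1.67)^0 = -1.93
i=1: S_1 = -1.93 * (-1.67)^1 ≈ 3.22
i=2: S_2 = -1.93 * (-1.67)^2 ≈ -5.38
i=3: S_3 = -1.93 * (-1.67)^3 ≈ 8.99
The first 4 terms are: [-1.93, 3.22, -5.38, 8.99]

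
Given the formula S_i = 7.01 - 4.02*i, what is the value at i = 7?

S_7 = 7.01 + -4.02*7 = 7.01 + -28.14 = -21.13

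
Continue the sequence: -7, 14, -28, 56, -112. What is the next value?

Ratios: 14 / -7 = -2.0
This is a geometric sequence with common ratio r = -2.
Next term = -112 * -2 = 224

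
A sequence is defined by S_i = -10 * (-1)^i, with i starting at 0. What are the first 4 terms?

This is a geometric sequence.
i=0: S_0 = -10 * (-1)^0 = -10
i=1: S_1 = -10 * (-1)^1 = 10
i=2: S_2 = -10 * (-1)^2 = -10
i=3: S_3 = -10 * (-1)^3 = 10
The first 4 terms are: [-10, 10, -10, 10]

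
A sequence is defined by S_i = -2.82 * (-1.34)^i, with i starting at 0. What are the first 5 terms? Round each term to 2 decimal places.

This is a geometric sequence.
i=0: S_0 = -2.82 * (-1.34)^0 = -2.82
i=1: S_1 = -2.82 * (-1.34)^1 ≈ 3.78
i=2: S_2 = -2.82 * (-1.34)^2 ≈ -5.06
i=3: S_3 = -2.82 * (-1.34)^3 ≈ 6.79
i=4: S_4 = -2.82 * (-1.34)^4 ≈ -9.09
The first 5 terms are: [-2.82, 3.78, -5.06, 6.79, -9.09]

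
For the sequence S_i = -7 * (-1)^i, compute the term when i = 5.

S_5 = -7 * (-1)^5 = -7 * -1 = 7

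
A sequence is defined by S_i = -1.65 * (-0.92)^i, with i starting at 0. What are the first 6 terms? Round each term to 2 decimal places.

This is a geometric sequence.
i=0: S_0 = -1.65 * (-0.92)^0 = -1.65
i=1: S_1 = -1.65 * (-0.92)^1 ≈ 1.52
i=2: S_2 = -1.65 * (-0.92)^2 ≈ -1.4
i=3: S_3 = -1.65 * (-0.92)^3 ≈ 1.28
i=4: S_4 = -1.65 * (-0.92)^4 ≈ -1.18
i=5: S_5 = -1.65 * (-0.92)^5 ≈ 1.09
The first 6 terms are: [-1.65, 1.52, -1.4, 1.28, -1.18, 1.09]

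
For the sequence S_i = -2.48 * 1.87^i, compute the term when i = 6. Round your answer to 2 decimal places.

S_6 = -2.48 * 1.87^6 ≈ -2.48 * 42.7612 ≈ -106.05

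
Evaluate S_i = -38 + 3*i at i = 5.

S_5 = -38 + 3*5 = -38 + 15 = -23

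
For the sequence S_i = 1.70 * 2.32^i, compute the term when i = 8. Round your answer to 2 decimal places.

S_8 = 1.7 * 2.32^8 ≈ 1.7 * 839.2742 ≈ 1426.77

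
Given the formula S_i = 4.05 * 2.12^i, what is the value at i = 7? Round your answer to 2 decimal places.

S_7 = 4.05 * 2.12^7 ≈ 4.05 * 192.4647 ≈ 779.48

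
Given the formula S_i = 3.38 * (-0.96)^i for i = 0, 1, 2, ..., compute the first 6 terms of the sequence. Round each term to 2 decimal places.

This is a geometric sequence.
i=0: S_0 = 3.38 * (-0.96)^0 = 3.38
i=1: S_1 = 3.38 * (-0.96)^1 ≈ -3.24
i=2: S_2 = 3.38 * (-0.96)^2 ≈ 3.12
i=3: S_3 = 3.38 * (-0.96)^3 ≈ -2.99
i=4: S_4 = 3.38 * (-0.96)^4 ≈ 2.87
i=5: S_5 = 3.38 * (-0.96)^5 ≈ -2.76
The first 6 terms are: [3.38, -3.24, 3.12, -2.99, 2.87, -2.76]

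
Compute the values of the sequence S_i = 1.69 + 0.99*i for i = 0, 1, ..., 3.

This is an arithmetic sequence.
i=0: S_0 = 1.69 + 0.99*0 = 1.69
i=1: S_1 = 1.69 + 0.99*1 = 2.68
i=2: S_2 = 1.69 + 0.99*2 = 3.67
i=3: S_3 = 1.69 + 0.99*3 = 4.66
The first 4 terms are: [1.69, 2.68, 3.67, 4.66]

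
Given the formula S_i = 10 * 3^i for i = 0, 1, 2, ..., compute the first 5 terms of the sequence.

This is a geometric sequence.
i=0: S_0 = 10 * 3^0 = 10
i=1: S_1 = 10 * 3^1 = 30
i=2: S_2 = 10 * 3^2 = 90
i=3: S_3 = 10 * 3^3 = 270
i=4: S_4 = 10 * 3^4 = 810
The first 5 terms are: [10, 30, 90, 270, 810]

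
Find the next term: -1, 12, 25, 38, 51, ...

Differences: 12 - -1 = 13
This is an arithmetic sequence with common difference d = 13.
Next term = 51 + 13 = 64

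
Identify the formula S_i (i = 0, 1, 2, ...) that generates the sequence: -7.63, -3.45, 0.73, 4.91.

Check differences: -3.45 - -7.63 = 4.18
0.73 - -3.45 = 4.18
Common difference d = 4.18.
First term a = -7.63.
Formula: S_i = -7.63 + 4.18*i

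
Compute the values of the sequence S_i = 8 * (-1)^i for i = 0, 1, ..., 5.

This is a geometric sequence.
i=0: S_0 = 8 * (-1)^0 = 8
i=1: S_1 = 8 * (-1)^1 = -8
i=2: S_2 = 8 * (-1)^2 = 8
i=3: S_3 = 8 * (-1)^3 = -8
i=4: S_4 = 8 * (-1)^4 = 8
i=5: S_5 = 8 * (-1)^5 = -8
The first 6 terms are: [8, -8, 8, -8, 8, -8]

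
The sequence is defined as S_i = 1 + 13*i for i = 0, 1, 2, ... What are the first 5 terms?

This is an arithmetic sequence.
i=0: S_0 = 1 + 13*0 = 1
i=1: S_1 = 1 + 13*1 = 14
i=2: S_2 = 1 + 13*2 = 27
i=3: S_3 = 1 + 13*3 = 40
i=4: S_4 = 1 + 13*4 = 53
The first 5 terms are: [1, 14, 27, 40, 53]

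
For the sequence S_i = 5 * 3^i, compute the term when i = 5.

S_5 = 5 * 3^5 = 5 * 243 = 1215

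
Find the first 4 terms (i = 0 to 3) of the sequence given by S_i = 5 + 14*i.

This is an arithmetic sequence.
i=0: S_0 = 5 + 14*0 = 5
i=1: S_1 = 5 + 14*1 = 19
i=2: S_2 = 5 + 14*2 = 33
i=3: S_3 = 5 + 14*3 = 47
The first 4 terms are: [5, 19, 33, 47]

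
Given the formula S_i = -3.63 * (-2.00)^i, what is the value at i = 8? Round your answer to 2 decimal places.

S_8 = -3.63 * (-2.0)^8 = -3.63 * 256 = -929.28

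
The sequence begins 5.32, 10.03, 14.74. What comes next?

Differences: 10.03 - 5.32 = 4.71
This is an arithmetic sequence with common difference d = 4.71.
Next term = 14.74 + 4.71 = 19.45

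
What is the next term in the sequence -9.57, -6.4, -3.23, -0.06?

Differences: -6.4 - -9.57 = 3.17
This is an arithmetic sequence with common difference d = 3.17.
Next term = -0.06 + 3.17 = 3.11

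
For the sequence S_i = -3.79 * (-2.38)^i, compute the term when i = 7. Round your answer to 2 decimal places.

S_7 = -3.79 * (-2.38)^7 ≈ -3.79 * -432.5524 ≈ 1639.37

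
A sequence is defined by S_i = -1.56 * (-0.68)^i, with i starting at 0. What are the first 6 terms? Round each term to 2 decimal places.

This is a geometric sequence.
i=0: S_0 = -1.56 * (-0.68)^0 = -1.56
i=1: S_1 = -1.56 * (-0.68)^1 ≈ 1.06
i=2: S_2 = -1.56 * (-0.68)^2 ≈ -0.72
i=3: S_3 = -1.56 * (-0.68)^3 ≈ 0.49
i=4: S_4 = -1.56 * (-0.68)^4 ≈ -0.33
i=5: S_5 = -1.56 * (-0.68)^5 ≈ 0.23
The first 6 terms are: [-1.56, 1.06, -0.72, 0.49, -0.33, 0.23]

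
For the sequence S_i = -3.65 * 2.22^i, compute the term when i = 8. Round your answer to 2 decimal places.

S_8 = -3.65 * 2.22^8 ≈ -3.65 * 589.9617 ≈ -2153.36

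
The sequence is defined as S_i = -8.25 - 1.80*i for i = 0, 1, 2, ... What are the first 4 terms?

This is an arithmetic sequence.
i=0: S_0 = -8.25 + -1.8*0 = -8.25
i=1: S_1 = -8.25 + -1.8*1 = -10.05
i=2: S_2 = -8.25 + -1.8*2 = -11.85
i=3: S_3 = -8.25 + -1.8*3 = -13.65
The first 4 terms are: [-8.25, -10.05, -11.85, -13.65]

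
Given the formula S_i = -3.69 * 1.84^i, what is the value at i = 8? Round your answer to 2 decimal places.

S_8 = -3.69 * 1.84^8 ≈ -3.69 * 131.384 ≈ -484.81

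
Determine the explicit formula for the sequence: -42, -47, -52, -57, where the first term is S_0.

Check differences: -47 - -42 = -5
-52 - -47 = -5
Common difference d = -5.
First term a = -42.
Formula: S_i = -42 - 5*i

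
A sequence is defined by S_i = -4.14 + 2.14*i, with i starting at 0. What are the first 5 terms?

This is an arithmetic sequence.
i=0: S_0 = -4.14 + 2.14*0 = -4.14
i=1: S_1 = -4.14 + 2.14*1 = -2.0
i=2: S_2 = -4.14 + 2.14*2 = 0.14
i=3: S_3 = -4.14 + 2.14*3 = 2.28
i=4: S_4 = -4.14 + 2.14*4 = 4.42
The first 5 terms are: [-4.14, -2.0, 0.14, 2.28, 4.42]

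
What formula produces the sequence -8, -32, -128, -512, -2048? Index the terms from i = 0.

Check ratios: -32 / -8 = 4.0
Common ratio r = 4.
First term a = -8.
Formula: S_i = -8 * 4^i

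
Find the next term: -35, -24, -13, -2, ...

Differences: -24 - -35 = 11
This is an arithmetic sequence with common difference d = 11.
Next term = -2 + 11 = 9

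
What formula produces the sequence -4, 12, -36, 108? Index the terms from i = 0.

Check ratios: 12 / -4 = -3.0
Common ratio r = -3.
First term a = -4.
Formula: S_i = -4 * (-3)^i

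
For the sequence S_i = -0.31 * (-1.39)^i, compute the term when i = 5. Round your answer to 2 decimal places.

S_5 = -0.31 * (-1.39)^5 ≈ -0.31 * -5.1889 ≈ 1.61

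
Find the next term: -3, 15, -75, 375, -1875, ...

Ratios: 15 / -3 = -5.0
This is a geometric sequence with common ratio r = -5.
Next term = -1875 * -5 = 9375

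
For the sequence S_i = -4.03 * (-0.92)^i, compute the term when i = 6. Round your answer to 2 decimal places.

S_6 = -4.03 * (-0.92)^6 ≈ -4.03 * 0.6064 ≈ -2.44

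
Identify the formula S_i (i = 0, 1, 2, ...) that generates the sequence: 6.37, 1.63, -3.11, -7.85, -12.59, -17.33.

Check differences: 1.63 - 6.37 = -4.74
-3.11 - 1.63 = -4.74
Common difference d = -4.74.
First term a = 6.37.
Formula: S_i = 6.37 - 4.74*i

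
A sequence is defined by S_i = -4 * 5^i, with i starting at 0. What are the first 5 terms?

This is a geometric sequence.
i=0: S_0 = -4 * 5^0 = -4
i=1: S_1 = -4 * 5^1 = -20
i=2: S_2 = -4 * 5^2 = -100
i=3: S_3 = -4 * 5^3 = -500
i=4: S_4 = -4 * 5^4 = -2500
The first 5 terms are: [-4, -20, -100, -500, -2500]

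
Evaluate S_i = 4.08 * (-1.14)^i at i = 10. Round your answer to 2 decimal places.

S_10 = 4.08 * (-1.14)^10 ≈ 4.08 * 3.7072 ≈ 15.13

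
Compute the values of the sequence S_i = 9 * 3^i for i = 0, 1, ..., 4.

This is a geometric sequence.
i=0: S_0 = 9 * 3^0 = 9
i=1: S_1 = 9 * 3^1 = 27
i=2: S_2 = 9 * 3^2 = 81
i=3: S_3 = 9 * 3^3 = 243
i=4: S_4 = 9 * 3^4 = 729
The first 5 terms are: [9, 27, 81, 243, 729]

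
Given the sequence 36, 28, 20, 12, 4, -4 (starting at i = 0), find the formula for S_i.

Check differences: 28 - 36 = -8
20 - 28 = -8
Common difference d = -8.
First term a = 36.
Formula: S_i = 36 - 8*i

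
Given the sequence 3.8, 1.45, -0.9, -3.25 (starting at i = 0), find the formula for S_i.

Check differences: 1.45 - 3.8 = -2.35
-0.9 - 1.45 = -2.35
Common difference d = -2.35.
First term a = 3.8.
Formula: S_i = 3.80 - 2.35*i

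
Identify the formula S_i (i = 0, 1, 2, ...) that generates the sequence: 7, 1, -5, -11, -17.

Check differences: 1 - 7 = -6
-5 - 1 = -6
Common difference d = -6.
First term a = 7.
Formula: S_i = 7 - 6*i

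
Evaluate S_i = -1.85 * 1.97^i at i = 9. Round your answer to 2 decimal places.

S_9 = -1.85 * 1.97^9 ≈ -1.85 * 446.8853 ≈ -826.74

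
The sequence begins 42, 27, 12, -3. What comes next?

Differences: 27 - 42 = -15
This is an arithmetic sequence with common difference d = -15.
Next term = -3 + -15 = -18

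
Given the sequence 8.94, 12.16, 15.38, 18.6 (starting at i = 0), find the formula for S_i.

Check differences: 12.16 - 8.94 = 3.22
15.38 - 12.16 = 3.22
Common difference d = 3.22.
First term a = 8.94.
Formula: S_i = 8.94 + 3.22*i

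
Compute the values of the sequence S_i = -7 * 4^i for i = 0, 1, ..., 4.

This is a geometric sequence.
i=0: S_0 = -7 * 4^0 = -7
i=1: S_1 = -7 * 4^1 = -28
i=2: S_2 = -7 * 4^2 = -112
i=3: S_3 = -7 * 4^3 = -448
i=4: S_4 = -7 * 4^4 = -1792
The first 5 terms are: [-7, -28, -112, -448, -1792]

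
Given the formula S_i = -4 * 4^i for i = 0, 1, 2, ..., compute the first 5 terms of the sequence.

This is a geometric sequence.
i=0: S_0 = -4 * 4^0 = -4
i=1: S_1 = -4 * 4^1 = -16
i=2: S_2 = -4 * 4^2 = -64
i=3: S_3 = -4 * 4^3 = -256
i=4: S_4 = -4 * 4^4 = -1024
The first 5 terms are: [-4, -16, -64, -256, -1024]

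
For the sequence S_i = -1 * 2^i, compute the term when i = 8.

S_8 = -1 * 2^8 = -1 * 256 = -256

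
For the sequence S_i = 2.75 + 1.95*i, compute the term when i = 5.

S_5 = 2.75 + 1.95*5 = 2.75 + 9.75 = 12.5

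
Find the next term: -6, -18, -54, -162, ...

Ratios: -18 / -6 = 3.0
This is a geometric sequence with common ratio r = 3.
Next term = -162 * 3 = -486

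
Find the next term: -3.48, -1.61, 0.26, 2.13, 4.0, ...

Differences: -1.61 - -3.48 = 1.87
This is an arithmetic sequence with common difference d = 1.87.
Next term = 4.0 + 1.87 = 5.87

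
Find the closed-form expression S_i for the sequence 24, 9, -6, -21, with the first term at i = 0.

Check differences: 9 - 24 = -15
-6 - 9 = -15
Common difference d = -15.
First term a = 24.
Formula: S_i = 24 - 15*i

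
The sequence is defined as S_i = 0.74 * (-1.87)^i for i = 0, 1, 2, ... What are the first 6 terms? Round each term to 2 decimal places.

This is a geometric sequence.
i=0: S_0 = 0.74 * (-1.87)^0 = 0.74
i=1: S_1 = 0.74 * (-1.87)^1 ≈ -1.38
i=2: S_2 = 0.74 * (-1.87)^2 ≈ 2.59
i=3: S_3 = 0.74 * (-1.87)^3 ≈ -4.84
i=4: S_4 = 0.74 * (-1.87)^4 ≈ 9.05
i=5: S_5 = 0.74 * (-1.87)^5 ≈ -16.92
The first 6 terms are: [0.74, -1.38, 2.59, -4.84, 9.05, -16.92]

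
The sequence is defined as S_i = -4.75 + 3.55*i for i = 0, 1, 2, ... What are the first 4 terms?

This is an arithmetic sequence.
i=0: S_0 = -4.75 + 3.55*0 = -4.75
i=1: S_1 = -4.75 + 3.55*1 = -1.2
i=2: S_2 = -4.75 + 3.55*2 = 2.35
i=3: S_3 = -4.75 + 3.55*3 = 5.9
The first 4 terms are: [-4.75, -1.2, 2.35, 5.9]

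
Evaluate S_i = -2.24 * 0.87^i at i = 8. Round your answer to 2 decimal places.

S_8 = -2.24 * 0.87^8 ≈ -2.24 * 0.3282 ≈ -0.74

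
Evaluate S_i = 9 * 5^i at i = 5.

S_5 = 9 * 5^5 = 9 * 3125 = 28125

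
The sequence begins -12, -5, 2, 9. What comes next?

Differences: -5 - -12 = 7
This is an arithmetic sequence with common difference d = 7.
Next term = 9 + 7 = 16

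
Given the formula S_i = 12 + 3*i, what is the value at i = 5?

S_5 = 12 + 3*5 = 12 + 15 = 27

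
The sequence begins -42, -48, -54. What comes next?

Differences: -48 - -42 = -6
This is an arithmetic sequence with common difference d = -6.
Next term = -54 + -6 = -60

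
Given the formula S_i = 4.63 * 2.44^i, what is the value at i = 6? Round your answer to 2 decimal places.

S_6 = 4.63 * 2.44^6 ≈ 4.63 * 211.0275 ≈ 977.06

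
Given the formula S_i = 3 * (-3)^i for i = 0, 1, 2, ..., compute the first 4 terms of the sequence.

This is a geometric sequence.
i=0: S_0 = 3 * (-3)^0 = 3
i=1: S_1 = 3 * (-3)^1 = -9
i=2: S_2 = 3 * (-3)^2 = 27
i=3: S_3 = 3 * (-3)^3 = -81
The first 4 terms are: [3, -9, 27, -81]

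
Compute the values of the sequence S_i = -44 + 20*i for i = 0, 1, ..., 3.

This is an arithmetic sequence.
i=0: S_0 = -44 + 20*0 = -44
i=1: S_1 = -44 + 20*1 = -24
i=2: S_2 = -44 + 20*2 = -4
i=3: S_3 = -44 + 20*3 = 16
The first 4 terms are: [-44, -24, -4, 16]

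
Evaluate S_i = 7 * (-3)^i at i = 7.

S_7 = 7 * (-3)^7 = 7 * -2187 = -15309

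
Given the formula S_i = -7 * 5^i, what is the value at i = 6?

S_6 = -7 * 5^6 = -7 * 15625 = -109375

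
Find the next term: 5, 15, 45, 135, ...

Ratios: 15 / 5 = 3.0
This is a geometric sequence with common ratio r = 3.
Next term = 135 * 3 = 405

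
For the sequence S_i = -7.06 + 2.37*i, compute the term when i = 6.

S_6 = -7.06 + 2.37*6 = -7.06 + 14.22 = 7.16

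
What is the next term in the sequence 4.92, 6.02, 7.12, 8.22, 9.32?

Differences: 6.02 - 4.92 = 1.1
This is an arithmetic sequence with common difference d = 1.1.
Next term = 9.32 + 1.1 = 10.42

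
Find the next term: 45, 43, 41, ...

Differences: 43 - 45 = -2
This is an arithmetic sequence with common difference d = -2.
Next term = 41 + -2 = 39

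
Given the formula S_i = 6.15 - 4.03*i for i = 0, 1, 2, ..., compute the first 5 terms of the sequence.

This is an arithmetic sequence.
i=0: S_0 = 6.15 + -4.03*0 = 6.15
i=1: S_1 = 6.15 + -4.03*1 = 2.12
i=2: S_2 = 6.15 + -4.03*2 = -1.91
i=3: S_3 = 6.15 + -4.03*3 = -5.94
i=4: S_4 = 6.15 + -4.03*4 = -9.97
The first 5 terms are: [6.15, 2.12, -1.91, -5.94, -9.97]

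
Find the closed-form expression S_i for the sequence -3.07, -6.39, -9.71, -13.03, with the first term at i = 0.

Check differences: -6.39 - -3.07 = -3.32
-9.71 - -6.39 = -3.32
Common difference d = -3.32.
First term a = -3.07.
Formula: S_i = -3.07 - 3.32*i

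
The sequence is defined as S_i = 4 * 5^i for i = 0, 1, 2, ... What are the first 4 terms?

This is a geometric sequence.
i=0: S_0 = 4 * 5^0 = 4
i=1: S_1 = 4 * 5^1 = 20
i=2: S_2 = 4 * 5^2 = 100
i=3: S_3 = 4 * 5^3 = 500
The first 4 terms are: [4, 20, 100, 500]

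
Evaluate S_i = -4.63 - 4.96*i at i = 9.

S_9 = -4.63 + -4.96*9 = -4.63 + -44.64 = -49.27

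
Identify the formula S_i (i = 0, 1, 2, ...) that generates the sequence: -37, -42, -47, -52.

Check differences: -42 - -37 = -5
-47 - -42 = -5
Common difference d = -5.
First term a = -37.
Formula: S_i = -37 - 5*i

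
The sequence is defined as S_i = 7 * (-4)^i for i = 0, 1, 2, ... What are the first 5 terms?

This is a geometric sequence.
i=0: S_0 = 7 * (-4)^0 = 7
i=1: S_1 = 7 * (-4)^1 = -28
i=2: S_2 = 7 * (-4)^2 = 112
i=3: S_3 = 7 * (-4)^3 = -448
i=4: S_4 = 7 * (-4)^4 = 1792
The first 5 terms are: [7, -28, 112, -448, 1792]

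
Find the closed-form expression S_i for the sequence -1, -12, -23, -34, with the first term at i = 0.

Check differences: -12 - -1 = -11
-23 - -12 = -11
Common difference d = -11.
First term a = -1.
Formula: S_i = -1 - 11*i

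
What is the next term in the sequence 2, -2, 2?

Ratios: -2 / 2 = -1.0
This is a geometric sequence with common ratio r = -1.
Next term = 2 * -1 = -2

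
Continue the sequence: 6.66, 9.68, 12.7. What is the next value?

Differences: 9.68 - 6.66 = 3.02
This is an arithmetic sequence with common difference d = 3.02.
Next term = 12.7 + 3.02 = 15.72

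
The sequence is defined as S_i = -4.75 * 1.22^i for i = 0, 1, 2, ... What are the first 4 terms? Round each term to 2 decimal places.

This is a geometric sequence.
i=0: S_0 = -4.75 * 1.22^0 = -4.75
i=1: S_1 = -4.75 * 1.22^1 ≈ -5.8
i=2: S_2 = -4.75 * 1.22^2 ≈ -7.07
i=3: S_3 = -4.75 * 1.22^3 ≈ -8.63
The first 4 terms are: [-4.75, -5.8, -7.07, -8.63]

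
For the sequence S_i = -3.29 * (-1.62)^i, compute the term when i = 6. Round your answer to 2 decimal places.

S_6 = -3.29 * (-1.62)^6 ≈ -3.29 * 18.0755 ≈ -59.47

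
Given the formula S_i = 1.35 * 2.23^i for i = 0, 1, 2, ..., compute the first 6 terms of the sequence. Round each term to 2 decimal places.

This is a geometric sequence.
i=0: S_0 = 1.35 * 2.23^0 = 1.35
i=1: S_1 = 1.35 * 2.23^1 ≈ 3.01
i=2: S_2 = 1.35 * 2.23^2 ≈ 6.71
i=3: S_3 = 1.35 * 2.23^3 ≈ 14.97
i=4: S_4 = 1.35 * 2.23^4 ≈ 33.39
i=5: S_5 = 1.35 * 2.23^5 ≈ 74.45
The first 6 terms are: [1.35, 3.01, 6.71, 14.97, 33.39, 74.45]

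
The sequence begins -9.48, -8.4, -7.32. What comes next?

Differences: -8.4 - -9.48 = 1.08
This is an arithmetic sequence with common difference d = 1.08.
Next term = -7.32 + 1.08 = -6.24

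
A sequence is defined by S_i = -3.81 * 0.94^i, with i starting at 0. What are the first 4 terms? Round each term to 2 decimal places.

This is a geometric sequence.
i=0: S_0 = -3.81 * 0.94^0 = -3.81
i=1: S_1 = -3.81 * 0.94^1 ≈ -3.58
i=2: S_2 = -3.81 * 0.94^2 ≈ -3.37
i=3: S_3 = -3.81 * 0.94^3 ≈ -3.16
The first 4 terms are: [-3.81, -3.58, -3.37, -3.16]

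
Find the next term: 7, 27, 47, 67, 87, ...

Differences: 27 - 7 = 20
This is an arithmetic sequence with common difference d = 20.
Next term = 87 + 20 = 107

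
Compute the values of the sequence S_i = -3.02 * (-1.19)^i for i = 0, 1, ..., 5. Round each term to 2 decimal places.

This is a geometric sequence.
i=0: S_0 = -3.02 * (-1.19)^0 = -3.02
i=1: S_1 = -3.02 * (-1.19)^1 ≈ 3.59
i=2: S_2 = -3.02 * (-1.19)^2 ≈ -4.28
i=3: S_3 = -3.02 * (-1.19)^3 ≈ 5.09
i=4: S_4 = -3.02 * (-1.19)^4 ≈ -6.06
i=5: S_5 = -3.02 * (-1.19)^5 ≈ 7.21
The first 6 terms are: [-3.02, 3.59, -4.28, 5.09, -6.06, 7.21]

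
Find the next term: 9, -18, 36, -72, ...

Ratios: -18 / 9 = -2.0
This is a geometric sequence with common ratio r = -2.
Next term = -72 * -2 = 144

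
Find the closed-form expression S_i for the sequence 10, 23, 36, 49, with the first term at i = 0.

Check differences: 23 - 10 = 13
36 - 23 = 13
Common difference d = 13.
First term a = 10.
Formula: S_i = 10 + 13*i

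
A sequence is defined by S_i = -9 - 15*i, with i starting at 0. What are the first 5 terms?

This is an arithmetic sequence.
i=0: S_0 = -9 + -15*0 = -9
i=1: S_1 = -9 + -15*1 = -24
i=2: S_2 = -9 + -15*2 = -39
i=3: S_3 = -9 + -15*3 = -54
i=4: S_4 = -9 + -15*4 = -69
The first 5 terms are: [-9, -24, -39, -54, -69]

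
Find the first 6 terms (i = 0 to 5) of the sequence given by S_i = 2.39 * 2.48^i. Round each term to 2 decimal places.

This is a geometric sequence.
i=0: S_0 = 2.39 * 2.48^0 = 2.39
i=1: S_1 = 2.39 * 2.48^1 ≈ 5.93
i=2: S_2 = 2.39 * 2.48^2 ≈ 14.7
i=3: S_3 = 2.39 * 2.48^3 ≈ 36.45
i=4: S_4 = 2.39 * 2.48^4 ≈ 90.41
i=5: S_5 = 2.39 * 2.48^5 ≈ 224.21
The first 6 terms are: [2.39, 5.93, 14.7, 36.45, 90.41, 224.21]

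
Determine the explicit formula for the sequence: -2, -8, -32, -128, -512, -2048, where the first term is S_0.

Check ratios: -8 / -2 = 4.0
Common ratio r = 4.
First term a = -2.
Formula: S_i = -2 * 4^i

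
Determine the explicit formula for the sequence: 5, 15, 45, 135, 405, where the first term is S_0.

Check ratios: 15 / 5 = 3.0
Common ratio r = 3.
First term a = 5.
Formula: S_i = 5 * 3^i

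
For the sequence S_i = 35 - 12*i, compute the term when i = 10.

S_10 = 35 + -12*10 = 35 + -120 = -85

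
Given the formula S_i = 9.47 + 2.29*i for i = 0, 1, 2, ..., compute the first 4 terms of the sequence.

This is an arithmetic sequence.
i=0: S_0 = 9.47 + 2.29*0 = 9.47
i=1: S_1 = 9.47 + 2.29*1 = 11.76
i=2: S_2 = 9.47 + 2.29*2 = 14.05
i=3: S_3 = 9.47 + 2.29*3 = 16.34
The first 4 terms are: [9.47, 11.76, 14.05, 16.34]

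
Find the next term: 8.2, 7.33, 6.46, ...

Differences: 7.33 - 8.2 = -0.87
This is an arithmetic sequence with common difference d = -0.87.
Next term = 6.46 + -0.87 = 5.59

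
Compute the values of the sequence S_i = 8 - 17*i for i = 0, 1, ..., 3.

This is an arithmetic sequence.
i=0: S_0 = 8 + -17*0 = 8
i=1: S_1 = 8 + -17*1 = -9
i=2: S_2 = 8 + -17*2 = -26
i=3: S_3 = 8 + -17*3 = -43
The first 4 terms are: [8, -9, -26, -43]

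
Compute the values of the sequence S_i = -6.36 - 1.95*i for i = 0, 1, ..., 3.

This is an arithmetic sequence.
i=0: S_0 = -6.36 + -1.95*0 = -6.36
i=1: S_1 = -6.36 + -1.95*1 = -8.31
i=2: S_2 = -6.36 + -1.95*2 = -10.26
i=3: S_3 = -6.36 + -1.95*3 = -12.21
The first 4 terms are: [-6.36, -8.31, -10.26, -12.21]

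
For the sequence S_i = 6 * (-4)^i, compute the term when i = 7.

S_7 = 6 * (-4)^7 = 6 * -16384 = -98304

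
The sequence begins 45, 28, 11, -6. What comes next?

Differences: 28 - 45 = -17
This is an arithmetic sequence with common difference d = -17.
Next term = -6 + -17 = -23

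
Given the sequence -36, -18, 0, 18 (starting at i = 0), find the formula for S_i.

Check differences: -18 - -36 = 18
0 - -18 = 18
Common difference d = 18.
First term a = -36.
Formula: S_i = -36 + 18*i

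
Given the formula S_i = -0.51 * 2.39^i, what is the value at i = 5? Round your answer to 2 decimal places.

S_5 = -0.51 * 2.39^5 ≈ -0.51 * 77.9811 ≈ -39.77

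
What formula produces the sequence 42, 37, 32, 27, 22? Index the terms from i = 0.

Check differences: 37 - 42 = -5
32 - 37 = -5
Common difference d = -5.
First term a = 42.
Formula: S_i = 42 - 5*i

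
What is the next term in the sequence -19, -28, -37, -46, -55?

Differences: -28 - -19 = -9
This is an arithmetic sequence with common difference d = -9.
Next term = -55 + -9 = -64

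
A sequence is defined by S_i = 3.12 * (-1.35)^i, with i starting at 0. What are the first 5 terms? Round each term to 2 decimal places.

This is a geometric sequence.
i=0: S_0 = 3.12 * (-1.35)^0 = 3.12
i=1: S_1 = 3.12 * (-1.35)^1 ≈ -4.21
i=2: S_2 = 3.12 * (-1.35)^2 ≈ 5.69
i=3: S_3 = 3.12 * (-1.35)^3 ≈ -7.68
i=4: S_4 = 3.12 * (-1.35)^4 ≈ 10.36
The first 5 terms are: [3.12, -4.21, 5.69, -7.68, 10.36]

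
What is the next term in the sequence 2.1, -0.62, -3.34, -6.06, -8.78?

Differences: -0.62 - 2.1 = -2.72
This is an arithmetic sequence with common difference d = -2.72.
Next term = -8.78 + -2.72 = -11.5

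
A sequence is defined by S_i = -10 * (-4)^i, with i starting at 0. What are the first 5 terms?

This is a geometric sequence.
i=0: S_0 = -10 * (-4)^0 = -10
i=1: S_1 = -10 * (-4)^1 = 40
i=2: S_2 = -10 * (-4)^2 = -160
i=3: S_3 = -10 * (-4)^3 = 640
i=4: S_4 = -10 * (-4)^4 = -2560
The first 5 terms are: [-10, 40, -160, 640, -2560]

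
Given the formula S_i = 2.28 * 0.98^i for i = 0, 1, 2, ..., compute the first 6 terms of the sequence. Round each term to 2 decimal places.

This is a geometric sequence.
i=0: S_0 = 2.28 * 0.98^0 = 2.28
i=1: S_1 = 2.28 * 0.98^1 ≈ 2.23
i=2: S_2 = 2.28 * 0.98^2 ≈ 2.19
i=3: S_3 = 2.28 * 0.98^3 ≈ 2.15
i=4: S_4 = 2.28 * 0.98^4 ≈ 2.1
i=5: S_5 = 2.28 * 0.98^5 ≈ 2.06
The first 6 terms are: [2.28, 2.23, 2.19, 2.15, 2.1, 2.06]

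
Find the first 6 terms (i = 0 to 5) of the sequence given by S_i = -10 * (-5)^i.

This is a geometric sequence.
i=0: S_0 = -10 * (-5)^0 = -10
i=1: S_1 = -10 * (-5)^1 = 50
i=2: S_2 = -10 * (-5)^2 = -250
i=3: S_3 = -10 * (-5)^3 = 1250
i=4: S_4 = -10 * (-5)^4 = -6250
i=5: S_5 = -10 * (-5)^5 = 31250
The first 6 terms are: [-10, 50, -250, 1250, -6250, 31250]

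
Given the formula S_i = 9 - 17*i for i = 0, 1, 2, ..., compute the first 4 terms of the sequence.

This is an arithmetic sequence.
i=0: S_0 = 9 + -17*0 = 9
i=1: S_1 = 9 + -17*1 = -8
i=2: S_2 = 9 + -17*2 = -25
i=3: S_3 = 9 + -17*3 = -42
The first 4 terms are: [9, -8, -25, -42]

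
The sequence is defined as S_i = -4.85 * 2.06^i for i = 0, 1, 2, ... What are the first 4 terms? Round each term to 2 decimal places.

This is a geometric sequence.
i=0: S_0 = -4.85 * 2.06^0 = -4.85
i=1: S_1 = -4.85 * 2.06^1 ≈ -9.99
i=2: S_2 = -4.85 * 2.06^2 ≈ -20.58
i=3: S_3 = -4.85 * 2.06^3 ≈ -42.4
The first 4 terms are: [-4.85, -9.99, -20.58, -42.4]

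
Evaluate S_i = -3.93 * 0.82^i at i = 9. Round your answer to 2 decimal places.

S_9 = -3.93 * 0.82^9 ≈ -3.93 * 0.1676 ≈ -0.66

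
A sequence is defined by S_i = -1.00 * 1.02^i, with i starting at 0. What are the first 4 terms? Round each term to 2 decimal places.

This is a geometric sequence.
i=0: S_0 = -1.0 * 1.02^0 = -1.0
i=1: S_1 = -1.0 * 1.02^1 = -1.02
i=2: S_2 = -1.0 * 1.02^2 ≈ -1.04
i=3: S_3 = -1.0 * 1.02^3 ≈ -1.06
The first 4 terms are: [-1.0, -1.02, -1.04, -1.06]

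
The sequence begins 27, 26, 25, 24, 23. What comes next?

Differences: 26 - 27 = -1
This is an arithmetic sequence with common difference d = -1.
Next term = 23 + -1 = 22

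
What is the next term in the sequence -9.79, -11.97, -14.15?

Differences: -11.97 - -9.79 = -2.18
This is an arithmetic sequence with common difference d = -2.18.
Next term = -14.15 + -2.18 = -16.33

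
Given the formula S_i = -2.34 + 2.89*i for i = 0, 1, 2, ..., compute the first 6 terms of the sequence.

This is an arithmetic sequence.
i=0: S_0 = -2.34 + 2.89*0 = -2.34
i=1: S_1 = -2.34 + 2.89*1 = 0.55
i=2: S_2 = -2.34 + 2.89*2 = 3.44
i=3: S_3 = -2.34 + 2.89*3 = 6.33
i=4: S_4 = -2.34 + 2.89*4 = 9.22
i=5: S_5 = -2.34 + 2.89*5 = 12.11
The first 6 terms are: [-2.34, 0.55, 3.44, 6.33, 9.22, 12.11]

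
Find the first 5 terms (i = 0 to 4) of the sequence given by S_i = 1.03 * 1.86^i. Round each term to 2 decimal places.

This is a geometric sequence.
i=0: S_0 = 1.03 * 1.86^0 = 1.03
i=1: S_1 = 1.03 * 1.86^1 ≈ 1.92
i=2: S_2 = 1.03 * 1.86^2 ≈ 3.56
i=3: S_3 = 1.03 * 1.86^3 ≈ 6.63
i=4: S_4 = 1.03 * 1.86^4 ≈ 12.33
The first 5 terms are: [1.03, 1.92, 3.56, 6.63, 12.33]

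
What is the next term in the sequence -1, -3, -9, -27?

Ratios: -3 / -1 = 3.0
This is a geometric sequence with common ratio r = 3.
Next term = -27 * 3 = -81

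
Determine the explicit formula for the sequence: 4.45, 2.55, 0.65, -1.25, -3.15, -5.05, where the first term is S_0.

Check differences: 2.55 - 4.45 = -1.9
0.65 - 2.55 = -1.9
Common difference d = -1.9.
First term a = 4.45.
Formula: S_i = 4.45 - 1.90*i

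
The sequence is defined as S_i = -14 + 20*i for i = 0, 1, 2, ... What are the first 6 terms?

This is an arithmetic sequence.
i=0: S_0 = -14 + 20*0 = -14
i=1: S_1 = -14 + 20*1 = 6
i=2: S_2 = -14 + 20*2 = 26
i=3: S_3 = -14 + 20*3 = 46
i=4: S_4 = -14 + 20*4 = 66
i=5: S_5 = -14 + 20*5 = 86
The first 6 terms are: [-14, 6, 26, 46, 66, 86]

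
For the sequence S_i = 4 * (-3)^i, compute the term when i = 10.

S_10 = 4 * (-3)^10 = 4 * 59049 = 236196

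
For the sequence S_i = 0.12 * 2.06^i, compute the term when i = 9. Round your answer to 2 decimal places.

S_9 = 0.12 * 2.06^9 ≈ 0.12 * 668.0439 ≈ 80.17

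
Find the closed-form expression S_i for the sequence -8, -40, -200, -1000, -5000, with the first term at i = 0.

Check ratios: -40 / -8 = 5.0
Common ratio r = 5.
First term a = -8.
Formula: S_i = -8 * 5^i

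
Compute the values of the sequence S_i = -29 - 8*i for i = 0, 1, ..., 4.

This is an arithmetic sequence.
i=0: S_0 = -29 + -8*0 = -29
i=1: S_1 = -29 + -8*1 = -37
i=2: S_2 = -29 + -8*2 = -45
i=3: S_3 = -29 + -8*3 = -53
i=4: S_4 = -29 + -8*4 = -61
The first 5 terms are: [-29, -37, -45, -53, -61]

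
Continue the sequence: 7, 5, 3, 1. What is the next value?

Differences: 5 - 7 = -2
This is an arithmetic sequence with common difference d = -2.
Next term = 1 + -2 = -1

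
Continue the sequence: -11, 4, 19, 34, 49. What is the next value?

Differences: 4 - -11 = 15
This is an arithmetic sequence with common difference d = 15.
Next term = 49 + 15 = 64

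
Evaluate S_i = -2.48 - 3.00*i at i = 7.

S_7 = -2.48 + -3.0*7 = -2.48 + -21.0 = -23.48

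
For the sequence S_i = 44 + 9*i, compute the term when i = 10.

S_10 = 44 + 9*10 = 44 + 90 = 134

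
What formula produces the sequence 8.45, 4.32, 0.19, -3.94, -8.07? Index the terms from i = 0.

Check differences: 4.32 - 8.45 = -4.13
0.19 - 4.32 = -4.13
Common difference d = -4.13.
First term a = 8.45.
Formula: S_i = 8.45 - 4.13*i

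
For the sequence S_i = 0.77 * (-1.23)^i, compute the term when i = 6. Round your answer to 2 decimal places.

S_6 = 0.77 * (-1.23)^6 ≈ 0.77 * 3.4628 ≈ 2.67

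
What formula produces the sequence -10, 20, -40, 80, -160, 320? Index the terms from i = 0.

Check ratios: 20 / -10 = -2.0
Common ratio r = -2.
First term a = -10.
Formula: S_i = -10 * (-2)^i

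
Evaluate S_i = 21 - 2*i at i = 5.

S_5 = 21 + -2*5 = 21 + -10 = 11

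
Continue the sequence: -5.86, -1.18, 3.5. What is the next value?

Differences: -1.18 - -5.86 = 4.68
This is an arithmetic sequence with common difference d = 4.68.
Next term = 3.5 + 4.68 = 8.18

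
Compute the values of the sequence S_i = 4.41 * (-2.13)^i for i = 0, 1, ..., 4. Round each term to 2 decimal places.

This is a geometric sequence.
i=0: S_0 = 4.41 * (-2.13)^0 = 4.41
i=1: S_1 = 4.41 * (-2.13)^1 ≈ -9.39
i=2: S_2 = 4.41 * (-2.13)^2 ≈ 20.01
i=3: S_3 = 4.41 * (-2.13)^3 ≈ -42.62
i=4: S_4 = 4.41 * (-2.13)^4 ≈ 90.77
The first 5 terms are: [4.41, -9.39, 20.01, -42.62, 90.77]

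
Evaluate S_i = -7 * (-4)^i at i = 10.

S_10 = -7 * (-4)^10 = -7 * 1048576 = -7340032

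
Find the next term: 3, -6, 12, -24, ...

Ratios: -6 / 3 = -2.0
This is a geometric sequence with common ratio r = -2.
Next term = -24 * -2 = 48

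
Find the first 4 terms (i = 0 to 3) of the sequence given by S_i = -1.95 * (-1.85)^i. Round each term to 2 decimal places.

This is a geometric sequence.
i=0: S_0 = -1.95 * (-1.85)^0 = -1.95
i=1: S_1 = -1.95 * (-1.85)^1 ≈ 3.61
i=2: S_2 = -1.95 * (-1.85)^2 ≈ -6.67
i=3: S_3 = -1.95 * (-1.85)^3 ≈ 12.35
The first 4 terms are: [-1.95, 3.61, -6.67, 12.35]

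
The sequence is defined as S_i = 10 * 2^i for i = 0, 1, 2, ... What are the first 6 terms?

This is a geometric sequence.
i=0: S_0 = 10 * 2^0 = 10
i=1: S_1 = 10 * 2^1 = 20
i=2: S_2 = 10 * 2^2 = 40
i=3: S_3 = 10 * 2^3 = 80
i=4: S_4 = 10 * 2^4 = 160
i=5: S_5 = 10 * 2^5 = 320
The first 6 terms are: [10, 20, 40, 80, 160, 320]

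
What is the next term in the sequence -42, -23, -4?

Differences: -23 - -42 = 19
This is an arithmetic sequence with common difference d = 19.
Next term = -4 + 19 = 15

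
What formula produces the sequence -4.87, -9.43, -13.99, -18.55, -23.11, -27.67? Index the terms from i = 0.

Check differences: -9.43 - -4.87 = -4.56
-13.99 - -9.43 = -4.56
Common difference d = -4.56.
First term a = -4.87.
Formula: S_i = -4.87 - 4.56*i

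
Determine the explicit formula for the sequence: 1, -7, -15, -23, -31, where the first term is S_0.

Check differences: -7 - 1 = -8
-15 - -7 = -8
Common difference d = -8.
First term a = 1.
Formula: S_i = 1 - 8*i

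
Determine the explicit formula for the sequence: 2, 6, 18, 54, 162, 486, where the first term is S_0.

Check ratios: 6 / 2 = 3.0
Common ratio r = 3.
First term a = 2.
Formula: S_i = 2 * 3^i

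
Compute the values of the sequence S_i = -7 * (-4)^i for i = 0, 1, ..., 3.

This is a geometric sequence.
i=0: S_0 = -7 * (-4)^0 = -7
i=1: S_1 = -7 * (-4)^1 = 28
i=2: S_2 = -7 * (-4)^2 = -112
i=3: S_3 = -7 * (-4)^3 = 448
The first 4 terms are: [-7, 28, -112, 448]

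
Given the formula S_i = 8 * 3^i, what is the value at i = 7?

S_7 = 8 * 3^7 = 8 * 2187 = 17496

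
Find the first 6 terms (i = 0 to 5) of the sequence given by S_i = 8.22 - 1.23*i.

This is an arithmetic sequence.
i=0: S_0 = 8.22 + -1.23*0 = 8.22
i=1: S_1 = 8.22 + -1.23*1 = 6.99
i=2: S_2 = 8.22 + -1.23*2 = 5.76
i=3: S_3 = 8.22 + -1.23*3 = 4.53
i=4: S_4 = 8.22 + -1.23*4 = 3.3
i=5: S_5 = 8.22 + -1.23*5 = 2.07
The first 6 terms are: [8.22, 6.99, 5.76, 4.53, 3.3, 2.07]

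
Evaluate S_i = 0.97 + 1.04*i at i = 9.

S_9 = 0.97 + 1.04*9 = 0.97 + 9.36 = 10.33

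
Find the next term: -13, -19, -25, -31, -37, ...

Differences: -19 - -13 = -6
This is an arithmetic sequence with common difference d = -6.
Next term = -37 + -6 = -43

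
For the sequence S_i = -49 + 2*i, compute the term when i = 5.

S_5 = -49 + 2*5 = -49 + 10 = -39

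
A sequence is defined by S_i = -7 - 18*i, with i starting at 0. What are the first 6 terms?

This is an arithmetic sequence.
i=0: S_0 = -7 + -18*0 = -7
i=1: S_1 = -7 + -18*1 = -25
i=2: S_2 = -7 + -18*2 = -43
i=3: S_3 = -7 + -18*3 = -61
i=4: S_4 = -7 + -18*4 = -79
i=5: S_5 = -7 + -18*5 = -97
The first 6 terms are: [-7, -25, -43, -61, -79, -97]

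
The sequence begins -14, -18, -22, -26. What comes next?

Differences: -18 - -14 = -4
This is an arithmetic sequence with common difference d = -4.
Next term = -26 + -4 = -30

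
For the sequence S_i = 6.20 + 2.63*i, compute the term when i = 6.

S_6 = 6.2 + 2.63*6 = 6.2 + 15.78 = 21.98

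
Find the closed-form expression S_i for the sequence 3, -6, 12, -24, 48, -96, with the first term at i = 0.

Check ratios: -6 / 3 = -2.0
Common ratio r = -2.
First term a = 3.
Formula: S_i = 3 * (-2)^i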